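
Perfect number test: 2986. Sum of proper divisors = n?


Proper divisors of 2986: 1, 2, 1493
Sum = 1 + 2 + 1493 = 1496

No, 2986 is not perfect (1496 ≠ 2986)


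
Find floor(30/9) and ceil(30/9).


30/9 = 3.3333
floor = 3
ceil = 4

floor = 3, ceil = 4


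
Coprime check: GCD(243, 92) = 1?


Euclidean algorithm:
243 = 2 * 92 + 59
92 = 1 * 59 + 33
59 = 1 * 33 + 26
33 = 1 * 26 + 7
26 = 3 * 7 + 5
7 = 1 * 5 + 2
5 = 2 * 2 + 1
2 = 2 * 1 + 0
GCD(243, 92) = 1

Yes, coprime (GCD = 1)


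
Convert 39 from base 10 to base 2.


39 (base 10) = 39 (decimal)
39 (decimal) = 100111 (base 2)


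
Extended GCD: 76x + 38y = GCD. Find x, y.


Tabular extended Euclidean (each row: r = 76*s + 38*t):
r=76, s=1, t=0
r=38, s=0, t=1
q=2: r=0, s=1, t=-2   [76*(1) + 38*(-2) = 0]
GCD = 38; from the row with r=38: x=0, y=1
Check: 76*(0) + 38*(1) = 0 + 38 = 38

GCD = 38, x = 0, y = 1


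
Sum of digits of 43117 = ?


4 + 3 + 1 + 1 + 7 = 16


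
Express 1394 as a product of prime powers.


1394 / 2 = 697
697 / 17 = 41
41 / 41 = 1
1394 = 2 × 17 × 41


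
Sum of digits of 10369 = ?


1 + 0 + 3 + 6 + 9 = 19


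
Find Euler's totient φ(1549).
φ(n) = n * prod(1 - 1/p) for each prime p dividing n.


1549 = 1549
Prime factors: 1549
φ(1549) = 1549 × (1-1/1549)
= 1549 × 1548/1549 = 1548

φ(1549) = 1548


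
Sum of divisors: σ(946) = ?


Divisors of 946: 1, 2, 11, 22, 43, 86, 473, 946
Sum = 1 + 2 + 11 + 22 + 43 + 86 + 473 + 946 = 1584

σ(946) = 1584


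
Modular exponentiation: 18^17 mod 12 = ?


18^1 mod 12 = 6
18^2 mod 12 = 0
18^3 mod 12 = 0
18^4 mod 12 = 0
18^5 mod 12 = 0
18^6 mod 12 = 0
18^7 mod 12 = 0
18^8 mod 12 = 0
18^9 mod 12 = 0
18^10 mod 12 = 0
18^11 mod 12 = 0
18^12 mod 12 = 0
18^13 mod 12 = 0
18^14 mod 12 = 0
18^15 mod 12 = 0
18^16 mod 12 = 0
18^17 mod 12 = 0


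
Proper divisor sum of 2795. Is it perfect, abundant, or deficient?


Proper divisors: 1, 5, 13, 43, 65, 215, 559
Sum = 1 + 5 + 13 + 43 + 65 + 215 + 559 = 901
901 < 2795 → deficient

s(2795) = 901 (deficient)


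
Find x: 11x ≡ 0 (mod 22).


GCD(11, 22) = 11 divides 0
Divide: 1x ≡ 0 (mod 2)
x ≡ 0 (mod 2)


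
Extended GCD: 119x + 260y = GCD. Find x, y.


Tabular extended Euclidean (each row: r = 119*s + 260*t):
r=119, s=1, t=0
r=260, s=0, t=1
q=0: r=119, s=1, t=0   [119*(1) + 260*(0) = 119]
q=2: r=22, s=-2, t=1   [119*(-2) + 260*(1) = 22]
q=5: r=9, s=11, t=-5   [119*(11) + 260*(-5) = 9]
q=2: r=4, s=-24, t=11   [119*(-24) + 260*(11) = 4]
q=2: r=1, s=59, t=-27   [119*(59) + 260*(-27) = 1]
q=4: r=0, s=-260, t=119   [119*(-260) + 260*(119) = 0]
GCD = 1; from the row with r=1: x=59, y=-27
Check: 119*(59) + 260*(-27) = 7021 - 7020 = 1

GCD = 1, x = 59, y = -27


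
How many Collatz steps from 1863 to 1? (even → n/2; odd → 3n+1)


1863 → 5590 → 2795 → 8386 → 4193 → 12580 → 6290 → 3145 → 9436 → 4718 → 2359 → 7078 → 3539 → 10618 → 5309 → 15928 → 7964 → 3982 → 1991 → 5974 → 2987 → 8962 → 4481 → 13444 → 6722 → 3361 → 10084 → 5042 → 2521 → 7564 → 3782 → 1891 → 5674 → 2837 → 8512 → 4256 → 2128 → 1064 → 532 → 266 → 133 → 400 → 200 → 100 → 50 → 25 → 76 → 38 → 19 → 58 → 29 → 88 → 44 → 22 → 11 → 34 → 17 → 52 → 26 → 13 → 40 → 20 → 10 → 5 → 16 → 8 → 4 → 2 → 1
Total steps = 68

68 steps


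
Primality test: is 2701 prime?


2701 / 37 = 73 (exact division)
2701 is NOT prime.

No, 2701 is not prime


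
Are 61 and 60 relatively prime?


Euclidean algorithm:
61 = 1 * 60 + 1
60 = 60 * 1 + 0
GCD(61, 60) = 1

Yes, coprime (GCD = 1)


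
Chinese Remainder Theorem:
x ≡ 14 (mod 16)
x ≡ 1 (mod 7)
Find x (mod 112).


M = 16*7 = 112
M1 = M/16 = 7, M2 = M/7 = 16
M1^(-1) mod 16 = 7, M2^(-1) mod 7 = 4
x = 14*7*7 + 1*16*4 = 750
750 mod 112 = 78
Check: 78 mod 16 = 14 ✓, 78 mod 7 = 1 ✓

x ≡ 78 (mod 112)


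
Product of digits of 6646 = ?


6 × 6 × 4 × 6 = 864


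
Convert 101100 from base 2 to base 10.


101100 (base 2) = 44 (decimal)
44 (decimal) = 44 (base 10)


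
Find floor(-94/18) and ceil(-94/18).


-94/18 = -5.2222
floor = -6
ceil = -5

floor = -6, ceil = -5


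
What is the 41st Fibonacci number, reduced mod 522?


F(k) mod 522 for k=1..41:
1, 1, 2, 3, 5, 8, 13, 21, 34, 55, 89, 144, 233, 377, 88, 465, 31, 496, 5, 501, 506, 485, 469, 432, 379, 289, 146, 435, 59, 494, 31, 3, 34, 37, 71, 108, 179, 287, 466, 231, 175
F(41) mod 522 = 175


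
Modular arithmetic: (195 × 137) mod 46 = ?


195 × 137 = 26715
26715 mod 46 = 35


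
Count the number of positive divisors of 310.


310 = 2^1 × 5^1 × 31^1
d(310) = (1+1) × (1+1) × (1+1) = 8

8 divisors


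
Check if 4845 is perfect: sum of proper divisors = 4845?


Proper divisors of 4845: 1, 3, 5, 15, 17, 19, 51, 57, 85, 95, 255, 285, 323, 969, 1615
Sum = 1 + 3 + 5 + 15 + 17 + 19 + 51 + 57 + 85 + 95 + 255 + 285 + 323 + 969 + 1615 = 3795

No, 4845 is not perfect (3795 ≠ 4845)


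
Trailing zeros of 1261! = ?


floor(1261/5) = 252
floor(1261/25) = 50
floor(1261/125) = 10
floor(1261/625) = 2
Total = 314

314 trailing zeros


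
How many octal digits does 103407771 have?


103407771 in base 8 = 612360233
Number of digits = 9

9 digits (base 8)


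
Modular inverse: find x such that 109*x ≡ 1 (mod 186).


Use the extended Euclidean algorithm on (186, 109); each row r = 186*s + 109*t:
r=186, s=1, t=0
r=109, s=0, t=1
q=1: r=77, s=1, t=-1   [186*(1) + 109*(-1) = 77]
q=1: r=32, s=-1, t=2   [186*(-1) + 109*(2) = 32]
q=2: r=13, s=3, t=-5   [186*(3) + 109*(-5) = 13]
q=2: r=6, s=-7, t=12   [186*(-7) + 109*(12) = 6]
q=2: r=1, s=17, t=-29   [186*(17) + 109*(-29) = 1]
q=6: r=0, s=-109, t=186   [186*(-109) + 109*(186) = 0]
GCD = 1 with t = -29, so 109*(-29) ≡ 1 (mod 186)
Inverse = -29 mod 186 = 157
Check: 109 * 157 = 17113 ≡ 1 (mod 186)

109^(-1) ≡ 157 (mod 186)


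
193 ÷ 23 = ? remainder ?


193 = 23 * 8 + 9
Check: 184 + 9 = 193

q = 8, r = 9


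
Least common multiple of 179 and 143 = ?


GCD(179, 143) = 1
LCM = 179*143/1 = 25597/1 = 25597

LCM = 25597


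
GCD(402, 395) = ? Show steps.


402 = 1 * 395 + 7
395 = 56 * 7 + 3
7 = 2 * 3 + 1
3 = 3 * 1 + 0
GCD = 1


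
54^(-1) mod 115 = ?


Use the extended Euclidean algorithm on (115, 54); each row r = 115*s + 54*t:
r=115, s=1, t=0
r=54, s=0, t=1
q=2: r=7, s=1, t=-2   [115*(1) + 54*(-2) = 7]
q=7: r=5, s=-7, t=15   [115*(-7) + 54*(15) = 5]
q=1: r=2, s=8, t=-17   [115*(8) + 54*(-17) = 2]
q=2: r=1, s=-23, t=49   [115*(-23) + 54*(49) = 1]
q=2: r=0, s=54, t=-115   [115*(54) + 54*(-115) = 0]
GCD = 1 with t = 49, so 54*(49) ≡ 1 (mod 115)
Inverse = 49 mod 115 = 49
Check: 54 * 49 = 2646 ≡ 1 (mod 115)

54^(-1) ≡ 49 (mod 115)


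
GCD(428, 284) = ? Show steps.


428 = 1 * 284 + 144
284 = 1 * 144 + 140
144 = 1 * 140 + 4
140 = 35 * 4 + 0
GCD = 4


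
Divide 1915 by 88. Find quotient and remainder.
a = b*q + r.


1915 = 88 * 21 + 67
Check: 1848 + 67 = 1915

q = 21, r = 67


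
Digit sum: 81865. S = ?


8 + 1 + 8 + 6 + 5 = 28


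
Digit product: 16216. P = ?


1 × 6 × 2 × 1 × 6 = 72


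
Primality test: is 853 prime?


Check divisors up to sqrt(853) = 29.2062
No divisors found.
853 is prime.

Yes, 853 is prime


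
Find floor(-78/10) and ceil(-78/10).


-78/10 = -7.8000
floor = -8
ceil = -7

floor = -8, ceil = -7


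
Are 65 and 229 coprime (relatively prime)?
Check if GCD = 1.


Euclidean algorithm:
229 = 3 * 65 + 34
65 = 1 * 34 + 31
34 = 1 * 31 + 3
31 = 10 * 3 + 1
3 = 3 * 1 + 0
GCD(65, 229) = 1

Yes, coprime (GCD = 1)


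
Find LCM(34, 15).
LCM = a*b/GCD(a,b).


GCD(34, 15) = 1
LCM = 34*15/1 = 510/1 = 510

LCM = 510


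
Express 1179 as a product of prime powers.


1179 / 3 = 393
393 / 3 = 131
131 / 131 = 1
1179 = 3^2 × 131


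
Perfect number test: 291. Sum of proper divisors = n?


Proper divisors of 291: 1, 3, 97
Sum = 1 + 3 + 97 = 101

No, 291 is not perfect (101 ≠ 291)


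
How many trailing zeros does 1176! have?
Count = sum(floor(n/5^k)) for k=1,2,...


floor(1176/5) = 235
floor(1176/25) = 47
floor(1176/125) = 9
floor(1176/625) = 1
Total = 292

292 trailing zeros


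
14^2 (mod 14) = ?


14^1 mod 14 = 0
14^2 mod 14 = 0


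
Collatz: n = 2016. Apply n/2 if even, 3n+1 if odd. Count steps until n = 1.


2016 → 1008 → 504 → 252 → 126 → 63 → 190 → 95 → 286 → 143 → 430 → 215 → 646 → 323 → 970 → 485 → 1456 → 728 → 364 → 182 → 91 → 274 → 137 → 412 → 206 → 103 → 310 → 155 → 466 → 233 → 700 → 350 → 175 → 526 → 263 → 790 → 395 → 1186 → 593 → 1780 → 890 → 445 → 1336 → 668 → 334 → 167 → 502 → 251 → 754 → 377 → 1132 → 566 → 283 → 850 → 425 → 1276 → 638 → 319 → 958 → 479 → 1438 → 719 → 2158 → 1079 → 3238 → 1619 → 4858 → 2429 → 7288 → 3644 → 1822 → 911 → 2734 → 1367 → 4102 → 2051 → 6154 → 3077 → 9232 → 4616 → 2308 → 1154 → 577 → 1732 → 866 → 433 → 1300 → 650 → 325 → 976 → 488 → 244 → 122 → 61 → 184 → 92 → 46 → 23 → 70 → 35 → 106 → 53 → 160 → 80 → 40 → 20 → 10 → 5 → 16 → 8 → 4 → 2 → 1
Total steps = 112

112 steps


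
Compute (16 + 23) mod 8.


16 + 23 = 39
39 mod 8 = 7


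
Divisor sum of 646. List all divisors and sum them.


Divisors of 646: 1, 2, 17, 19, 34, 38, 323, 646
Sum = 1 + 2 + 17 + 19 + 34 + 38 + 323 + 646 = 1080

σ(646) = 1080


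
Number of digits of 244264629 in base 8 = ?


244264629 in base 8 = 1643627265
Number of digits = 10

10 digits (base 8)


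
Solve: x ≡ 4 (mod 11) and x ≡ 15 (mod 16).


M = 11*16 = 176
M1 = M/11 = 16, M2 = M/16 = 11
M1^(-1) mod 11 = 9, M2^(-1) mod 16 = 3
x = 4*16*9 + 15*11*3 = 1071
1071 mod 176 = 15
Check: 15 mod 11 = 4 ✓, 15 mod 16 = 15 ✓

x ≡ 15 (mod 176)


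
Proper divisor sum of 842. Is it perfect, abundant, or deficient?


Proper divisors: 1, 2, 421
Sum = 1 + 2 + 421 = 424
424 < 842 → deficient

s(842) = 424 (deficient)


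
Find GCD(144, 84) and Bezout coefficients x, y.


Tabular extended Euclidean (each row: r = 144*s + 84*t):
r=144, s=1, t=0
r=84, s=0, t=1
q=1: r=60, s=1, t=-1   [144*(1) + 84*(-1) = 60]
q=1: r=24, s=-1, t=2   [144*(-1) + 84*(2) = 24]
q=2: r=12, s=3, t=-5   [144*(3) + 84*(-5) = 12]
q=2: r=0, s=-7, t=12   [144*(-7) + 84*(12) = 0]
GCD = 12; from the row with r=12: x=3, y=-5
Check: 144*(3) + 84*(-5) = 432 - 420 = 12

GCD = 12, x = 3, y = -5


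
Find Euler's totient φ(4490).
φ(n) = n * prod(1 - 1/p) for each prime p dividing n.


4490 = 2 × 5 × 449
Prime factors: 2, 5, 449
φ(4490) = 4490 × (1-1/2) × (1-1/5) × (1-1/449)
= 4490 × 1/2 × 4/5 × 448/449 = 1792

φ(4490) = 1792


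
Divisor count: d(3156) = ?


3156 = 2^2 × 3^1 × 263^1
d(3156) = (2+1) × (1+1) × (1+1) = 12

12 divisors


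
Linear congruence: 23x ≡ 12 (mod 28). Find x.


GCD(23, 28) = 1, unique solution
a^(-1) mod 28 = 11
x = 11 * 12 mod 28 = 20

x ≡ 20 (mod 28)


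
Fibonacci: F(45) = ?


Sequence: 1, 1, 2, 3, 5, 8, 13, 21, 34, 55, 89, 144, 233, 377, 610, 987, 1597, 2584, 4181, 6765, 10946, 17711, 28657, 46368, 75025, 121393, 196418, 317811, 514229, 832040, 1346269, 2178309, 3524578, 5702887, 9227465, 14930352, 24157817, 39088169, 63245986, 102334155, 165580141, 267914296, 433494437, 701408733, 1134903170
F(45) = 1134903170


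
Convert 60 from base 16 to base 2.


60 (base 16) = 96 (decimal)
96 (decimal) = 1100000 (base 2)


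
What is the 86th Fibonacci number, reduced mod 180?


F(k) mod 180 for k=1..86:
1, 1, 2, 3, 5, 8, 13, 21, 34, 55, 89, 144, 53, 17, 70, 87, 157, 64, 41, 105, 146, 71, 37, 108, 145, 73, 38, 111, 149, 80, 49, 129, 178, 127, 125, 72, 17, 89, 106, 15, 121, 136, 77, 33, 110, 143, 73, 36, 109, 145, 74, 39, 113, 152, 85, 57, 142, 19, 161, 0, 161, 161, 142, 123, 85, 28, 113, 141, 74, 35, 109, 144, 73, 37, 110, 147, 77, 44, 121, 165, 106, 91, 17, 108, 125, 53
F(86) mod 180 = 53


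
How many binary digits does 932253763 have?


932253763 in base 2 = 110111100100010001000001000011
Number of digits = 30

30 digits (base 2)


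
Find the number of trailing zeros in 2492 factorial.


floor(2492/5) = 498
floor(2492/25) = 99
floor(2492/125) = 19
floor(2492/625) = 3
Total = 619

619 trailing zeros


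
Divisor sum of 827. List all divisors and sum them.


Divisors of 827: 1, 827
Sum = 1 + 827 = 828

σ(827) = 828


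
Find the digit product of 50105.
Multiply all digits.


5 × 0 × 1 × 0 × 5 = 0


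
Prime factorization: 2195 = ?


2195 / 5 = 439
439 / 439 = 1
2195 = 5 × 439


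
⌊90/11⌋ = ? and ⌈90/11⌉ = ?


90/11 = 8.1818
floor = 8
ceil = 9

floor = 8, ceil = 9


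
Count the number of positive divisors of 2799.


2799 = 3^2 × 311^1
d(2799) = (2+1) × (1+1) = 6

6 divisors


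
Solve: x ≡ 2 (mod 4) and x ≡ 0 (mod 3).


M = 4*3 = 12
M1 = M/4 = 3, M2 = M/3 = 4
M1^(-1) mod 4 = 3, M2^(-1) mod 3 = 1
x = 2*3*3 + 0*4*1 = 18
18 mod 12 = 6
Check: 6 mod 4 = 2 ✓, 6 mod 3 = 0 ✓

x ≡ 6 (mod 12)


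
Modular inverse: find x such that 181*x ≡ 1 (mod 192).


Use the extended Euclidean algorithm on (192, 181); each row r = 192*s + 181*t:
r=192, s=1, t=0
r=181, s=0, t=1
q=1: r=11, s=1, t=-1   [192*(1) + 181*(-1) = 11]
q=16: r=5, s=-16, t=17   [192*(-16) + 181*(17) = 5]
q=2: r=1, s=33, t=-35   [192*(33) + 181*(-35) = 1]
q=5: r=0, s=-181, t=192   [192*(-181) + 181*(192) = 0]
GCD = 1 with t = -35, so 181*(-35) ≡ 1 (mod 192)
Inverse = -35 mod 192 = 157
Check: 181 * 157 = 28417 ≡ 1 (mod 192)

181^(-1) ≡ 157 (mod 192)


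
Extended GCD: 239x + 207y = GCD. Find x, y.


Tabular extended Euclidean (each row: r = 239*s + 207*t):
r=239, s=1, t=0
r=207, s=0, t=1
q=1: r=32, s=1, t=-1   [239*(1) + 207*(-1) = 32]
q=6: r=15, s=-6, t=7   [239*(-6) + 207*(7) = 15]
q=2: r=2, s=13, t=-15   [239*(13) + 207*(-15) = 2]
q=7: r=1, s=-97, t=112   [239*(-97) + 207*(112) = 1]
q=2: r=0, s=207, t=-239   [239*(207) + 207*(-239) = 0]
GCD = 1; from the row with r=1: x=-97, y=112
Check: 239*(-97) + 207*(112) = -23183 + 23184 = 1

GCD = 1, x = -97, y = 112


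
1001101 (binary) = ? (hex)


1001101 (base 2) = 77 (decimal)
77 (decimal) = 4D (base 16)


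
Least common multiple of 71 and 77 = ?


GCD(71, 77) = 1
LCM = 71*77/1 = 5467/1 = 5467

LCM = 5467


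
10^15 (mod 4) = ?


10^1 mod 4 = 2
10^2 mod 4 = 0
10^3 mod 4 = 0
10^4 mod 4 = 0
10^5 mod 4 = 0
10^6 mod 4 = 0
10^7 mod 4 = 0
10^8 mod 4 = 0
10^9 mod 4 = 0
10^10 mod 4 = 0
10^11 mod 4 = 0
10^12 mod 4 = 0
10^13 mod 4 = 0
10^14 mod 4 = 0
10^15 mod 4 = 0


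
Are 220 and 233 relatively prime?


Euclidean algorithm:
233 = 1 * 220 + 13
220 = 16 * 13 + 12
13 = 1 * 12 + 1
12 = 12 * 1 + 0
GCD(220, 233) = 1

Yes, coprime (GCD = 1)


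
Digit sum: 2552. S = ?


2 + 5 + 5 + 2 = 14


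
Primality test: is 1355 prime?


1355 / 5 = 271 (exact division)
1355 is NOT prime.

No, 1355 is not prime


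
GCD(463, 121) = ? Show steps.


463 = 3 * 121 + 100
121 = 1 * 100 + 21
100 = 4 * 21 + 16
21 = 1 * 16 + 5
16 = 3 * 5 + 1
5 = 5 * 1 + 0
GCD = 1


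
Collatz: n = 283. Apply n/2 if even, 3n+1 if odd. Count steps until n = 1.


283 → 850 → 425 → 1276 → 638 → 319 → 958 → 479 → 1438 → 719 → 2158 → 1079 → 3238 → 1619 → 4858 → 2429 → 7288 → 3644 → 1822 → 911 → 2734 → 1367 → 4102 → 2051 → 6154 → 3077 → 9232 → 4616 → 2308 → 1154 → 577 → 1732 → 866 → 433 → 1300 → 650 → 325 → 976 → 488 → 244 → 122 → 61 → 184 → 92 → 46 → 23 → 70 → 35 → 106 → 53 → 160 → 80 → 40 → 20 → 10 → 5 → 16 → 8 → 4 → 2 → 1
Total steps = 60

60 steps


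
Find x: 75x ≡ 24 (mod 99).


GCD(75, 99) = 3 divides 24
Divide: 25x ≡ 8 (mod 33)
x ≡ 32 (mod 33)


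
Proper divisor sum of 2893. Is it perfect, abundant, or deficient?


Proper divisors: 1, 11, 263
Sum = 1 + 11 + 263 = 275
275 < 2893 → deficient

s(2893) = 275 (deficient)


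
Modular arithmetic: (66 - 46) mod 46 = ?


66 - 46 = 20
20 mod 46 = 20


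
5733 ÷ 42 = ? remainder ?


5733 = 42 * 136 + 21
Check: 5712 + 21 = 5733

q = 136, r = 21


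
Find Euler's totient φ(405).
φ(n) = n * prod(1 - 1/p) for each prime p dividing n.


405 = 3^4 × 5
Prime factors: 3, 5
φ(405) = 405 × (1-1/3) × (1-1/5)
= 405 × 2/3 × 4/5 = 216

φ(405) = 216


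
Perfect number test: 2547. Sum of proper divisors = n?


Proper divisors of 2547: 1, 3, 9, 283, 849
Sum = 1 + 3 + 9 + 283 + 849 = 1145

No, 2547 is not perfect (1145 ≠ 2547)


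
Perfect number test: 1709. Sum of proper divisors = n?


Proper divisors of 1709: 1
Sum = 1 = 1

No, 1709 is not perfect (1 ≠ 1709)


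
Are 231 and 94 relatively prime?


Euclidean algorithm:
231 = 2 * 94 + 43
94 = 2 * 43 + 8
43 = 5 * 8 + 3
8 = 2 * 3 + 2
3 = 1 * 2 + 1
2 = 2 * 1 + 0
GCD(231, 94) = 1

Yes, coprime (GCD = 1)


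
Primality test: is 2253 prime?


2253 / 3 = 751 (exact division)
2253 is NOT prime.

No, 2253 is not prime


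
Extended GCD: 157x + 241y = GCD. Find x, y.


Tabular extended Euclidean (each row: r = 157*s + 241*t):
r=157, s=1, t=0
r=241, s=0, t=1
q=0: r=157, s=1, t=0   [157*(1) + 241*(0) = 157]
q=1: r=84, s=-1, t=1   [157*(-1) + 241*(1) = 84]
q=1: r=73, s=2, t=-1   [157*(2) + 241*(-1) = 73]
q=1: r=11, s=-3, t=2   [157*(-3) + 241*(2) = 11]
q=6: r=7, s=20, t=-13   [157*(20) + 241*(-13) = 7]
q=1: r=4, s=-23, t=15   [157*(-23) + 241*(15) = 4]
q=1: r=3, s=43, t=-28   [157*(43) + 241*(-28) = 3]
q=1: r=1, s=-66, t=43   [157*(-66) + 241*(43) = 1]
q=3: r=0, s=241, t=-157   [157*(241) + 241*(-157) = 0]
GCD = 1; from the row with r=1: x=-66, y=43
Check: 157*(-66) + 241*(43) = -10362 + 10363 = 1

GCD = 1, x = -66, y = 43


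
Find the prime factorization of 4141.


4141 / 41 = 101
101 / 101 = 1
4141 = 41 × 101


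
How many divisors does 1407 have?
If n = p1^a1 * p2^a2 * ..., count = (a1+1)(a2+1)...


1407 = 3^1 × 7^1 × 67^1
d(1407) = (1+1) × (1+1) × (1+1) = 8

8 divisors


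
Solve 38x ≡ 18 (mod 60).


GCD(38, 60) = 2 divides 18
Divide: 19x ≡ 9 (mod 30)
x ≡ 21 (mod 30)


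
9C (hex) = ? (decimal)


9C (base 16) = 156 (decimal)
156 (decimal) = 156 (base 10)


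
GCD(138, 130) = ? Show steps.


138 = 1 * 130 + 8
130 = 16 * 8 + 2
8 = 4 * 2 + 0
GCD = 2


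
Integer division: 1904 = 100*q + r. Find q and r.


1904 = 100 * 19 + 4
Check: 1900 + 4 = 1904

q = 19, r = 4


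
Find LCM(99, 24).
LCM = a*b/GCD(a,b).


GCD(99, 24) = 3
LCM = 99*24/3 = 2376/3 = 792

LCM = 792


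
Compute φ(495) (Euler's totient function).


495 = 3^2 × 5 × 11
Prime factors: 3, 5, 11
φ(495) = 495 × (1-1/3) × (1-1/5) × (1-1/11)
= 495 × 2/3 × 4/5 × 10/11 = 240

φ(495) = 240


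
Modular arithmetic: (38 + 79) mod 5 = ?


38 + 79 = 117
117 mod 5 = 2


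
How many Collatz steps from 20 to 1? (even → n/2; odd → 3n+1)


20 → 10 → 5 → 16 → 8 → 4 → 2 → 1
Total steps = 7

7 steps


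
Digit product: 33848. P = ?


3 × 3 × 8 × 4 × 8 = 2304


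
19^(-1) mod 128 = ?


Use the extended Euclidean algorithm on (128, 19); each row r = 128*s + 19*t:
r=128, s=1, t=0
r=19, s=0, t=1
q=6: r=14, s=1, t=-6   [128*(1) + 19*(-6) = 14]
q=1: r=5, s=-1, t=7   [128*(-1) + 19*(7) = 5]
q=2: r=4, s=3, t=-20   [128*(3) + 19*(-20) = 4]
q=1: r=1, s=-4, t=27   [128*(-4) + 19*(27) = 1]
q=4: r=0, s=19, t=-128   [128*(19) + 19*(-128) = 0]
GCD = 1 with t = 27, so 19*(27) ≡ 1 (mod 128)
Inverse = 27 mod 128 = 27
Check: 19 * 27 = 513 ≡ 1 (mod 128)

19^(-1) ≡ 27 (mod 128)


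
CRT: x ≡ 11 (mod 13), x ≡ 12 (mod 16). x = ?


M = 13*16 = 208
M1 = M/13 = 16, M2 = M/16 = 13
M1^(-1) mod 13 = 9, M2^(-1) mod 16 = 5
x = 11*16*9 + 12*13*5 = 2364
2364 mod 208 = 76
Check: 76 mod 13 = 11 ✓, 76 mod 16 = 12 ✓

x ≡ 76 (mod 208)


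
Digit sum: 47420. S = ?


4 + 7 + 4 + 2 + 0 = 17


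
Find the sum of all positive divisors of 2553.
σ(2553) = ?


Divisors of 2553: 1, 3, 23, 37, 69, 111, 851, 2553
Sum = 1 + 3 + 23 + 37 + 69 + 111 + 851 + 2553 = 3648

σ(2553) = 3648


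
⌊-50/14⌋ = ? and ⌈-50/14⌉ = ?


-50/14 = -3.5714
floor = -4
ceil = -3

floor = -4, ceil = -3


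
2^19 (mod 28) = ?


2^1 mod 28 = 2
2^2 mod 28 = 4
2^3 mod 28 = 8
2^4 mod 28 = 16
2^5 mod 28 = 4
2^6 mod 28 = 8
2^7 mod 28 = 16
2^8 mod 28 = 4
2^9 mod 28 = 8
2^10 mod 28 = 16
2^11 mod 28 = 4
2^12 mod 28 = 8
2^13 mod 28 = 16
2^14 mod 28 = 4
2^15 mod 28 = 8
2^16 mod 28 = 16
2^17 mod 28 = 4
2^18 mod 28 = 8
2^19 mod 28 = 16


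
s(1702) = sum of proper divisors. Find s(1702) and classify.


Proper divisors: 1, 2, 23, 37, 46, 74, 851
Sum = 1 + 2 + 23 + 37 + 46 + 74 + 851 = 1034
1034 < 1702 → deficient

s(1702) = 1034 (deficient)


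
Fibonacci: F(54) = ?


Sequence: 1, 1, 2, 3, 5, 8, 13, 21, 34, 55, 89, 144, 233, 377, 610, 987, 1597, 2584, 4181, 6765, 10946, 17711, 28657, 46368, 75025, 121393, 196418, 317811, 514229, 832040, 1346269, 2178309, 3524578, 5702887, 9227465, 14930352, 24157817, 39088169, 63245986, 102334155, 165580141, 267914296, 433494437, 701408733, 1134903170, 1836311903, 2971215073, 4807526976, 7778742049, 12586269025, 20365011074, 32951280099, 53316291173, 86267571272
F(54) = 86267571272


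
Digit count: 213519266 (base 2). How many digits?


213519266 in base 2 = 1100101110100000101110100010
Number of digits = 28

28 digits (base 2)


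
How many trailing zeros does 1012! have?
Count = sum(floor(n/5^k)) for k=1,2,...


floor(1012/5) = 202
floor(1012/25) = 40
floor(1012/125) = 8
floor(1012/625) = 1
Total = 251

251 trailing zeros


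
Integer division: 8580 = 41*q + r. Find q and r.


8580 = 41 * 209 + 11
Check: 8569 + 11 = 8580

q = 209, r = 11


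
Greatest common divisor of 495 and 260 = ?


495 = 1 * 260 + 235
260 = 1 * 235 + 25
235 = 9 * 25 + 10
25 = 2 * 10 + 5
10 = 2 * 5 + 0
GCD = 5


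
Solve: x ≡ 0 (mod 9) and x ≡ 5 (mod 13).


M = 9*13 = 117
M1 = M/9 = 13, M2 = M/13 = 9
M1^(-1) mod 9 = 7, M2^(-1) mod 13 = 3
x = 0*13*7 + 5*9*3 = 135
135 mod 117 = 18
Check: 18 mod 9 = 0 ✓, 18 mod 13 = 5 ✓

x ≡ 18 (mod 117)


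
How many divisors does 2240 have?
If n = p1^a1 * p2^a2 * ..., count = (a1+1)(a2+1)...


2240 = 2^6 × 5^1 × 7^1
d(2240) = (6+1) × (1+1) × (1+1) = 28

28 divisors


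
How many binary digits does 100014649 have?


100014649 in base 2 = 101111101100001101000111001
Number of digits = 27

27 digits (base 2)


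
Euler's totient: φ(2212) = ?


2212 = 2^2 × 7 × 79
Prime factors: 2, 7, 79
φ(2212) = 2212 × (1-1/2) × (1-1/7) × (1-1/79)
= 2212 × 1/2 × 6/7 × 78/79 = 936

φ(2212) = 936


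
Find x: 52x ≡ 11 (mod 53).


GCD(52, 53) = 1, unique solution
a^(-1) mod 53 = 52
x = 52 * 11 mod 53 = 42

x ≡ 42 (mod 53)


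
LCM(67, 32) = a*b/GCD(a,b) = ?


GCD(67, 32) = 1
LCM = 67*32/1 = 2144/1 = 2144

LCM = 2144


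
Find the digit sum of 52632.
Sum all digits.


5 + 2 + 6 + 3 + 2 = 18


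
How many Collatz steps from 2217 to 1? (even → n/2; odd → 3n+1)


2217 → 6652 → 3326 → 1663 → 4990 → 2495 → 7486 → 3743 → 11230 → 5615 → 16846 → 8423 → 25270 → 12635 → 37906 → 18953 → 56860 → 28430 → 14215 → 42646 → 21323 → 63970 → 31985 → 95956 → 47978 → 23989 → 71968 → 35984 → 17992 → 8996 → 4498 → 2249 → 6748 → 3374 → 1687 → 5062 → 2531 → 7594 → 3797 → 11392 → 5696 → 2848 → 1424 → 712 → 356 → 178 → 89 → 268 → 134 → 67 → 202 → 101 → 304 → 152 → 76 → 38 → 19 → 58 → 29 → 88 → 44 → 22 → 11 → 34 → 17 → 52 → 26 → 13 → 40 → 20 → 10 → 5 → 16 → 8 → 4 → 2 → 1
Total steps = 76

76 steps


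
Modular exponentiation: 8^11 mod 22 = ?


8^1 mod 22 = 8
8^2 mod 22 = 20
8^3 mod 22 = 6
8^4 mod 22 = 4
8^5 mod 22 = 10
8^6 mod 22 = 14
8^7 mod 22 = 2
8^8 mod 22 = 16
8^9 mod 22 = 18
8^10 mod 22 = 12
8^11 mod 22 = 8


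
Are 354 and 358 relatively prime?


Euclidean algorithm:
358 = 1 * 354 + 4
354 = 88 * 4 + 2
4 = 2 * 2 + 0
GCD(354, 358) = 2

No, not coprime (GCD = 2)


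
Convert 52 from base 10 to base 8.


52 (base 10) = 52 (decimal)
52 (decimal) = 64 (base 8)


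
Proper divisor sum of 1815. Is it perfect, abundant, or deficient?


Proper divisors: 1, 3, 5, 11, 15, 33, 55, 121, 165, 363, 605
Sum = 1 + 3 + 5 + 11 + 15 + 33 + 55 + 121 + 165 + 363 + 605 = 1377
1377 < 1815 → deficient

s(1815) = 1377 (deficient)


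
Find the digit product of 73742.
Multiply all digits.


7 × 3 × 7 × 4 × 2 = 1176


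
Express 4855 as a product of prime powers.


4855 / 5 = 971
971 / 971 = 1
4855 = 5 × 971


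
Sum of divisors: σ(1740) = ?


Divisors of 1740: 1, 2, 3, 4, 5, 6, 10, 12, 15, 20, 29, 30, 58, 60, 87, 116, 145, 174, 290, 348, 435, 580, 870, 1740
Sum = 1 + 2 + 3 + 4 + 5 + 6 + 10 + 12 + 15 + 20 + 29 + 30 + 58 + 60 + 87 + 116 + 145 + 174 + 290 + 348 + 435 + 580 + 870 + 1740 = 5040

σ(1740) = 5040


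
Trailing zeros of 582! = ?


floor(582/5) = 116
floor(582/25) = 23
floor(582/125) = 4
Total = 143

143 trailing zeros


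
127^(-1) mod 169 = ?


Use the extended Euclidean algorithm on (169, 127); each row r = 169*s + 127*t:
r=169, s=1, t=0
r=127, s=0, t=1
q=1: r=42, s=1, t=-1   [169*(1) + 127*(-1) = 42]
q=3: r=1, s=-3, t=4   [169*(-3) + 127*(4) = 1]
q=42: r=0, s=127, t=-169   [169*(127) + 127*(-169) = 0]
GCD = 1 with t = 4, so 127*(4) ≡ 1 (mod 169)
Inverse = 4 mod 169 = 4
Check: 127 * 4 = 508 ≡ 1 (mod 169)

127^(-1) ≡ 4 (mod 169)


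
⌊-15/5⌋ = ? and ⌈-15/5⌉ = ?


-15/5 = -3.0000
floor = -3
ceil = -3

floor = -3, ceil = -3


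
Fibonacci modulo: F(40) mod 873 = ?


F(k) mod 873 for k=1..40:
1, 1, 2, 3, 5, 8, 13, 21, 34, 55, 89, 144, 233, 377, 610, 114, 724, 838, 689, 654, 470, 251, 721, 99, 820, 46, 866, 39, 32, 71, 103, 174, 277, 451, 728, 306, 161, 467, 628, 222
F(40) mod 873 = 222


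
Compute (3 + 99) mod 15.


3 + 99 = 102
102 mod 15 = 12


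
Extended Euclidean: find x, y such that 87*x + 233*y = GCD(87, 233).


Tabular extended Euclidean (each row: r = 87*s + 233*t):
r=87, s=1, t=0
r=233, s=0, t=1
q=0: r=87, s=1, t=0   [87*(1) + 233*(0) = 87]
q=2: r=59, s=-2, t=1   [87*(-2) + 233*(1) = 59]
q=1: r=28, s=3, t=-1   [87*(3) + 233*(-1) = 28]
q=2: r=3, s=-8, t=3   [87*(-8) + 233*(3) = 3]
q=9: r=1, s=75, t=-28   [87*(75) + 233*(-28) = 1]
q=3: r=0, s=-233, t=87   [87*(-233) + 233*(87) = 0]
GCD = 1; from the row with r=1: x=75, y=-28
Check: 87*(75) + 233*(-28) = 6525 - 6524 = 1

GCD = 1, x = 75, y = -28


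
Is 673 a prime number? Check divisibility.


Check divisors up to sqrt(673) = 25.9422
No divisors found.
673 is prime.

Yes, 673 is prime


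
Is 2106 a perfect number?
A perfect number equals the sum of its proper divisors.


Proper divisors of 2106: 1, 2, 3, 6, 9, 13, 18, 26, 27, 39, 54, 78, 81, 117, 162, 234, 351, 702, 1053
Sum = 1 + 2 + 3 + 6 + 9 + 13 + 18 + 26 + 27 + 39 + 54 + 78 + 81 + 117 + 162 + 234 + 351 + 702 + 1053 = 2976

No, 2106 is not perfect (2976 ≠ 2106)


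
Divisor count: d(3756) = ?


3756 = 2^2 × 3^1 × 313^1
d(3756) = (2+1) × (1+1) × (1+1) = 12

12 divisors


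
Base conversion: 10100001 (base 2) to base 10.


10100001 (base 2) = 161 (decimal)
161 (decimal) = 161 (base 10)


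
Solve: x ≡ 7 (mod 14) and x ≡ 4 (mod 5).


M = 14*5 = 70
M1 = M/14 = 5, M2 = M/5 = 14
M1^(-1) mod 14 = 3, M2^(-1) mod 5 = 4
x = 7*5*3 + 4*14*4 = 329
329 mod 70 = 49
Check: 49 mod 14 = 7 ✓, 49 mod 5 = 4 ✓

x ≡ 49 (mod 70)


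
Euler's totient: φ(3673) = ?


3673 = 3673
Prime factors: 3673
φ(3673) = 3673 × (1-1/3673)
= 3673 × 3672/3673 = 3672

φ(3673) = 3672


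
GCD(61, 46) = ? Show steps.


61 = 1 * 46 + 15
46 = 3 * 15 + 1
15 = 15 * 1 + 0
GCD = 1


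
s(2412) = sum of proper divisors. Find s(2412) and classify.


Proper divisors: 1, 2, 3, 4, 6, 9, 12, 18, 36, 67, 134, 201, 268, 402, 603, 804, 1206
Sum = 1 + 2 + 3 + 4 + 6 + 9 + 12 + 18 + 36 + 67 + 134 + 201 + 268 + 402 + 603 + 804 + 1206 = 3776
3776 > 2412 → abundant

s(2412) = 3776 (abundant)


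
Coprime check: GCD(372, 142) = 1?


Euclidean algorithm:
372 = 2 * 142 + 88
142 = 1 * 88 + 54
88 = 1 * 54 + 34
54 = 1 * 34 + 20
34 = 1 * 20 + 14
20 = 1 * 14 + 6
14 = 2 * 6 + 2
6 = 3 * 2 + 0
GCD(372, 142) = 2

No, not coprime (GCD = 2)


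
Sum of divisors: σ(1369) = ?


Divisors of 1369: 1, 37, 1369
Sum = 1 + 37 + 1369 = 1407

σ(1369) = 1407


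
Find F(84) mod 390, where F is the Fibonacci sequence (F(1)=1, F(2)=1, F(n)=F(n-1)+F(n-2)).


F(k) mod 390 for k=1..84:
1, 1, 2, 3, 5, 8, 13, 21, 34, 55, 89, 144, 233, 377, 220, 207, 37, 244, 281, 135, 26, 161, 187, 348, 145, 103, 248, 351, 209, 170, 379, 159, 148, 307, 65, 372, 47, 29, 76, 105, 181, 286, 77, 363, 50, 23, 73, 96, 169, 265, 44, 309, 353, 272, 235, 117, 352, 79, 41, 120, 161, 281, 52, 333, 385, 328, 323, 261, 194, 65, 259, 324, 193, 127, 320, 57, 377, 44, 31, 75, 106, 181, 287, 78
F(84) mod 390 = 78


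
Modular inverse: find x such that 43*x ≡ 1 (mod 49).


Use the extended Euclidean algorithm on (49, 43); each row r = 49*s + 43*t:
r=49, s=1, t=0
r=43, s=0, t=1
q=1: r=6, s=1, t=-1   [49*(1) + 43*(-1) = 6]
q=7: r=1, s=-7, t=8   [49*(-7) + 43*(8) = 1]
q=6: r=0, s=43, t=-49   [49*(43) + 43*(-49) = 0]
GCD = 1 with t = 8, so 43*(8) ≡ 1 (mod 49)
Inverse = 8 mod 49 = 8
Check: 43 * 8 = 344 ≡ 1 (mod 49)

43^(-1) ≡ 8 (mod 49)


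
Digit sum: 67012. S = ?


6 + 7 + 0 + 1 + 2 = 16


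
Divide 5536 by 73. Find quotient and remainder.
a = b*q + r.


5536 = 73 * 75 + 61
Check: 5475 + 61 = 5536

q = 75, r = 61


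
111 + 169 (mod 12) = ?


111 + 169 = 280
280 mod 12 = 4


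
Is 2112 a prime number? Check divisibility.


2112 / 2 = 1056 (exact division)
2112 is NOT prime.

No, 2112 is not prime


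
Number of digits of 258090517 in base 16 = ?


258090517 in base 16 = F622615
Number of digits = 7

7 digits (base 16)


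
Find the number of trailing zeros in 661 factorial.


floor(661/5) = 132
floor(661/25) = 26
floor(661/125) = 5
floor(661/625) = 1
Total = 164

164 trailing zeros


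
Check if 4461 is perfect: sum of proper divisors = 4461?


Proper divisors of 4461: 1, 3, 1487
Sum = 1 + 3 + 1487 = 1491

No, 4461 is not perfect (1491 ≠ 4461)


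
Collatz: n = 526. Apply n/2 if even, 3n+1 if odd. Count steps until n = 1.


526 → 263 → 790 → 395 → 1186 → 593 → 1780 → 890 → 445 → 1336 → 668 → 334 → 167 → 502 → 251 → 754 → 377 → 1132 → 566 → 283 → 850 → 425 → 1276 → 638 → 319 → 958 → 479 → 1438 → 719 → 2158 → 1079 → 3238 → 1619 → 4858 → 2429 → 7288 → 3644 → 1822 → 911 → 2734 → 1367 → 4102 → 2051 → 6154 → 3077 → 9232 → 4616 → 2308 → 1154 → 577 → 1732 → 866 → 433 → 1300 → 650 → 325 → 976 → 488 → 244 → 122 → 61 → 184 → 92 → 46 → 23 → 70 → 35 → 106 → 53 → 160 → 80 → 40 → 20 → 10 → 5 → 16 → 8 → 4 → 2 → 1
Total steps = 79

79 steps


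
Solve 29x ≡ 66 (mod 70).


GCD(29, 70) = 1, unique solution
a^(-1) mod 70 = 29
x = 29 * 66 mod 70 = 24

x ≡ 24 (mod 70)


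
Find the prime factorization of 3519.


3519 / 3 = 1173
1173 / 3 = 391
391 / 17 = 23
23 / 23 = 1
3519 = 3^2 × 17 × 23


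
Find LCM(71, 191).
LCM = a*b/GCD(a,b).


GCD(71, 191) = 1
LCM = 71*191/1 = 13561/1 = 13561

LCM = 13561


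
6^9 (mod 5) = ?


6^1 mod 5 = 1
6^2 mod 5 = 1
6^3 mod 5 = 1
6^4 mod 5 = 1
6^5 mod 5 = 1
6^6 mod 5 = 1
6^7 mod 5 = 1
6^8 mod 5 = 1
6^9 mod 5 = 1


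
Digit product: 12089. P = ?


1 × 2 × 0 × 8 × 9 = 0


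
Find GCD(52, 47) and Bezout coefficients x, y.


Tabular extended Euclidean (each row: r = 52*s + 47*t):
r=52, s=1, t=0
r=47, s=0, t=1
q=1: r=5, s=1, t=-1   [52*(1) + 47*(-1) = 5]
q=9: r=2, s=-9, t=10   [52*(-9) + 47*(10) = 2]
q=2: r=1, s=19, t=-21   [52*(19) + 47*(-21) = 1]
q=2: r=0, s=-47, t=52   [52*(-47) + 47*(52) = 0]
GCD = 1; from the row with r=1: x=19, y=-21
Check: 52*(19) + 47*(-21) = 988 - 987 = 1

GCD = 1, x = 19, y = -21


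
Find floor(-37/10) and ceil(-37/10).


-37/10 = -3.7000
floor = -4
ceil = -3

floor = -4, ceil = -3


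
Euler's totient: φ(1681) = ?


1681 = 41^2
Prime factors: 41
φ(1681) = 1681 × (1-1/41)
= 1681 × 40/41 = 1640

φ(1681) = 1640


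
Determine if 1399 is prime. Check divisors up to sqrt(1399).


Check divisors up to sqrt(1399) = 37.4032
No divisors found.
1399 is prime.

Yes, 1399 is prime


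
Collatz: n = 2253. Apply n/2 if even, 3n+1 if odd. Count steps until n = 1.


2253 → 6760 → 3380 → 1690 → 845 → 2536 → 1268 → 634 → 317 → 952 → 476 → 238 → 119 → 358 → 179 → 538 → 269 → 808 → 404 → 202 → 101 → 304 → 152 → 76 → 38 → 19 → 58 → 29 → 88 → 44 → 22 → 11 → 34 → 17 → 52 → 26 → 13 → 40 → 20 → 10 → 5 → 16 → 8 → 4 → 2 → 1
Total steps = 45

45 steps


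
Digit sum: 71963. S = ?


7 + 1 + 9 + 6 + 3 = 26


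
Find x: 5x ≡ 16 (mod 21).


GCD(5, 21) = 1, unique solution
a^(-1) mod 21 = 17
x = 17 * 16 mod 21 = 20

x ≡ 20 (mod 21)


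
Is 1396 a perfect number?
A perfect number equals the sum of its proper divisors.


Proper divisors of 1396: 1, 2, 4, 349, 698
Sum = 1 + 2 + 4 + 349 + 698 = 1054

No, 1396 is not perfect (1054 ≠ 1396)


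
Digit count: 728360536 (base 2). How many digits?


728360536 in base 2 = 101011011010011110011001011000
Number of digits = 30

30 digits (base 2)


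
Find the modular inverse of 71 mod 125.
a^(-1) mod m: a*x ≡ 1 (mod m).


Use the extended Euclidean algorithm on (125, 71); each row r = 125*s + 71*t:
r=125, s=1, t=0
r=71, s=0, t=1
q=1: r=54, s=1, t=-1   [125*(1) + 71*(-1) = 54]
q=1: r=17, s=-1, t=2   [125*(-1) + 71*(2) = 17]
q=3: r=3, s=4, t=-7   [125*(4) + 71*(-7) = 3]
q=5: r=2, s=-21, t=37   [125*(-21) + 71*(37) = 2]
q=1: r=1, s=25, t=-44   [125*(25) + 71*(-44) = 1]
q=2: r=0, s=-71, t=125   [125*(-71) + 71*(125) = 0]
GCD = 1 with t = -44, so 71*(-44) ≡ 1 (mod 125)
Inverse = -44 mod 125 = 81
Check: 71 * 81 = 5751 ≡ 1 (mod 125)

71^(-1) ≡ 81 (mod 125)


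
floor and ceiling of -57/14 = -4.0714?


-57/14 = -4.0714
floor = -5
ceil = -4

floor = -5, ceil = -4


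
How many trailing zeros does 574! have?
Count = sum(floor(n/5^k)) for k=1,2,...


floor(574/5) = 114
floor(574/25) = 22
floor(574/125) = 4
Total = 140

140 trailing zeros


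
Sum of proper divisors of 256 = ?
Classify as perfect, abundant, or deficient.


Proper divisors: 1, 2, 4, 8, 16, 32, 64, 128
Sum = 1 + 2 + 4 + 8 + 16 + 32 + 64 + 128 = 255
255 < 256 → deficient

s(256) = 255 (deficient)


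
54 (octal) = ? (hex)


54 (base 8) = 44 (decimal)
44 (decimal) = 2C (base 16)


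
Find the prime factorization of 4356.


4356 / 2 = 2178
2178 / 2 = 1089
1089 / 3 = 363
363 / 3 = 121
121 / 11 = 11
11 / 11 = 1
4356 = 2^2 × 3^2 × 11^2


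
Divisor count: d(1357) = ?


1357 = 23^1 × 59^1
d(1357) = (1+1) × (1+1) = 4

4 divisors


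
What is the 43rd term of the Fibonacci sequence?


Sequence: 1, 1, 2, 3, 5, 8, 13, 21, 34, 55, 89, 144, 233, 377, 610, 987, 1597, 2584, 4181, 6765, 10946, 17711, 28657, 46368, 75025, 121393, 196418, 317811, 514229, 832040, 1346269, 2178309, 3524578, 5702887, 9227465, 14930352, 24157817, 39088169, 63245986, 102334155, 165580141, 267914296, 433494437
F(43) = 433494437


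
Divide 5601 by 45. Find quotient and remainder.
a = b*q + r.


5601 = 45 * 124 + 21
Check: 5580 + 21 = 5601

q = 124, r = 21


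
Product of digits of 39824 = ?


3 × 9 × 8 × 2 × 4 = 1728


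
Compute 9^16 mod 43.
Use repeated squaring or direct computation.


9^1 mod 43 = 9
9^2 mod 43 = 38
9^3 mod 43 = 41
9^4 mod 43 = 25
9^5 mod 43 = 10
9^6 mod 43 = 4
9^7 mod 43 = 36
9^8 mod 43 = 23
9^9 mod 43 = 35
9^10 mod 43 = 14
9^11 mod 43 = 40
9^12 mod 43 = 16
9^13 mod 43 = 15
9^14 mod 43 = 6
9^15 mod 43 = 11
9^16 mod 43 = 13


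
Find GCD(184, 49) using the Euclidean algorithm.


184 = 3 * 49 + 37
49 = 1 * 37 + 12
37 = 3 * 12 + 1
12 = 12 * 1 + 0
GCD = 1


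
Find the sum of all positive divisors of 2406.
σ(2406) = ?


Divisors of 2406: 1, 2, 3, 6, 401, 802, 1203, 2406
Sum = 1 + 2 + 3 + 6 + 401 + 802 + 1203 + 2406 = 4824

σ(2406) = 4824


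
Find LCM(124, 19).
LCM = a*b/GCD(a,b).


GCD(124, 19) = 1
LCM = 124*19/1 = 2356/1 = 2356

LCM = 2356


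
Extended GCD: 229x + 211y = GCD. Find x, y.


Tabular extended Euclidean (each row: r = 229*s + 211*t):
r=229, s=1, t=0
r=211, s=0, t=1
q=1: r=18, s=1, t=-1   [229*(1) + 211*(-1) = 18]
q=11: r=13, s=-11, t=12   [229*(-11) + 211*(12) = 13]
q=1: r=5, s=12, t=-13   [229*(12) + 211*(-13) = 5]
q=2: r=3, s=-35, t=38   [229*(-35) + 211*(38) = 3]
q=1: r=2, s=47, t=-51   [229*(47) + 211*(-51) = 2]
q=1: r=1, s=-82, t=89   [229*(-82) + 211*(89) = 1]
q=2: r=0, s=211, t=-229   [229*(211) + 211*(-229) = 0]
GCD = 1; from the row with r=1: x=-82, y=89
Check: 229*(-82) + 211*(89) = -18778 + 18779 = 1

GCD = 1, x = -82, y = 89


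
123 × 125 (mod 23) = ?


123 × 125 = 15375
15375 mod 23 = 11


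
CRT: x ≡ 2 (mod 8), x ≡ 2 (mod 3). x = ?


M = 8*3 = 24
M1 = M/8 = 3, M2 = M/3 = 8
M1^(-1) mod 8 = 3, M2^(-1) mod 3 = 2
x = 2*3*3 + 2*8*2 = 50
50 mod 24 = 2
Check: 2 mod 8 = 2 ✓, 2 mod 3 = 2 ✓

x ≡ 2 (mod 24)


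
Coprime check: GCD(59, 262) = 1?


Euclidean algorithm:
262 = 4 * 59 + 26
59 = 2 * 26 + 7
26 = 3 * 7 + 5
7 = 1 * 5 + 2
5 = 2 * 2 + 1
2 = 2 * 1 + 0
GCD(59, 262) = 1

Yes, coprime (GCD = 1)


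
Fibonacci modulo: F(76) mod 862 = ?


F(k) mod 862 for k=1..76:
1, 1, 2, 3, 5, 8, 13, 21, 34, 55, 89, 144, 233, 377, 610, 125, 735, 860, 733, 731, 602, 471, 211, 682, 31, 713, 744, 595, 477, 210, 687, 35, 722, 757, 617, 512, 267, 779, 184, 101, 285, 386, 671, 195, 4, 199, 203, 402, 605, 145, 750, 33, 783, 816, 737, 691, 566, 395, 99, 494, 593, 225, 818, 181, 137, 318, 455, 773, 366, 277, 643, 58, 701, 759, 598, 495
F(76) mod 862 = 495


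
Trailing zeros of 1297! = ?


floor(1297/5) = 259
floor(1297/25) = 51
floor(1297/125) = 10
floor(1297/625) = 2
Total = 322

322 trailing zeros


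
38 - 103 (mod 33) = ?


38 - 103 = -65
-65 mod 33 = 1


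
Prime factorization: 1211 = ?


1211 / 7 = 173
173 / 173 = 1
1211 = 7 × 173


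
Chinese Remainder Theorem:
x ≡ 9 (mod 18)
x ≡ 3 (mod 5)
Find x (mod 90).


M = 18*5 = 90
M1 = M/18 = 5, M2 = M/5 = 18
M1^(-1) mod 18 = 11, M2^(-1) mod 5 = 2
x = 9*5*11 + 3*18*2 = 603
603 mod 90 = 63
Check: 63 mod 18 = 9 ✓, 63 mod 5 = 3 ✓

x ≡ 63 (mod 90)


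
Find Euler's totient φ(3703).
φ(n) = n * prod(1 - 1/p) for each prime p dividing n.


3703 = 7 × 23^2
Prime factors: 7, 23
φ(3703) = 3703 × (1-1/7) × (1-1/23)
= 3703 × 6/7 × 22/23 = 3036

φ(3703) = 3036


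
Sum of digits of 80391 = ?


8 + 0 + 3 + 9 + 1 = 21


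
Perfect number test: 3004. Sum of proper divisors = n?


Proper divisors of 3004: 1, 2, 4, 751, 1502
Sum = 1 + 2 + 4 + 751 + 1502 = 2260

No, 3004 is not perfect (2260 ≠ 3004)


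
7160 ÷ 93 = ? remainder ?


7160 = 93 * 76 + 92
Check: 7068 + 92 = 7160

q = 76, r = 92


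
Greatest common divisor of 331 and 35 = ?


331 = 9 * 35 + 16
35 = 2 * 16 + 3
16 = 5 * 3 + 1
3 = 3 * 1 + 0
GCD = 1


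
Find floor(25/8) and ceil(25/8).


25/8 = 3.1250
floor = 3
ceil = 4

floor = 3, ceil = 4


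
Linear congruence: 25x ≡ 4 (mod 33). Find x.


GCD(25, 33) = 1, unique solution
a^(-1) mod 33 = 4
x = 4 * 4 mod 33 = 16

x ≡ 16 (mod 33)
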